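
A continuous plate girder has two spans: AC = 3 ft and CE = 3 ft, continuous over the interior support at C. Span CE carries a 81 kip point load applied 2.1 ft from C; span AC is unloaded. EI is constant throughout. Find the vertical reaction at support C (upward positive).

Take M_C as the redundant. Released structure: two simple spans AC and CE with a hinge at C.
Rotations at C on the released spans (each span's end-slope, ×1/EI):
  span CE: point load 81 at a = 2.1: Pab(L + b)/(6LEI) = 33.17/EI
  relative rotation θ_0 = (0 + 33.17)/EI = 33.17/EI
A unit hogging moment at C produces rotation L₁/(3EI) + L₂/(3EI) = 2/EI.
Slope continuity at C: θ_0 = M_C·2/EI, so M_C = 33.17/2 = 16.58 kip·ft (hogging).
Span AC, ΣM about A with M_C applied at C: R_C^{AC}·3 = 0 + 16.58, so R_C^{AC} = 5.528 kip and R_A = 0 − 5.528 = -5.528 kip.
Span CE, ΣM about E: R_C^{CE}·3 = 72.9 + 16.58, so R_C^{CE} = 29.83 kip and R_E = 81 − 29.83 = 51.17 kip.
R_C = 5.528 + 29.83 = 35.36 kip.

R_C = 35.36 kip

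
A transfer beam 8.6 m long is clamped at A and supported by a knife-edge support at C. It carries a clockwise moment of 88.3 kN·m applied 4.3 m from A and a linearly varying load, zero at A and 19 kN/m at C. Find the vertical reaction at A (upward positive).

R_A = 25.21 kN

Take the reaction at C as the redundant and release it; the primary structure is a cantilever fixed at A.
Free-end deflection of the primary structure under the applied loading (downward +):
  clockwise couple 88.3 at a = 4.3: M₀a(2L − a)/(2EI) = 2449/EI
  triangular load, peak 19 at the free end: 11w₀L⁴/(120EI) = 9527/EI
  δ_0 = 11976/EI
Flexibility coefficient — unit upward force at C: δ_{CC} = L³/(3EI) = 212/EI.
The prop prevents deflection at C: R_C = δ_0/δ_{CC} = 11976/212 = 56.49 kN.
Vertical equilibrium: R_A = ΣP − R_C = 81.7 − 56.49 = 25.21 kN.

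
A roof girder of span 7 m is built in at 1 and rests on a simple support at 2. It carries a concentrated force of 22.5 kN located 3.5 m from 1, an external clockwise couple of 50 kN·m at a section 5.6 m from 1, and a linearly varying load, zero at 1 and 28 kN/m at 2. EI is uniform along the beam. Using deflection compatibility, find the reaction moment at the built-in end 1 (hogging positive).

M_1 = 87.56 kN·m

Release the roller at 2. Primary structure: cantilever fixed at 1.
Free-end deflection of the primary structure under the applied loading (downward +):
  point load 22.5 at a = 3.5: Pa²(3L − a)/(6EI) = 803.9/EI
  clockwise couple 50 at a = 5.6: M₀a(2L − a)/(2EI) = 1176/EI
  triangular load, peak 28 at the free end: 11w₀L⁴/(120EI) = 6163/EI
  δ_0 = 8142/EI
Flexibility coefficient — unit upward force at 2: δ_{22} = L³/(3EI) = 114.3/EI.
The prop prevents deflection at 2: R_2 = δ_0/δ_{22} = 8142/114.3 = 71.22 kN.
Moment equilibrium about 1: M_1 = Σ(load moments about 1) − R_2·L = 586.1 − 71.22×7 = 87.56 kN·m.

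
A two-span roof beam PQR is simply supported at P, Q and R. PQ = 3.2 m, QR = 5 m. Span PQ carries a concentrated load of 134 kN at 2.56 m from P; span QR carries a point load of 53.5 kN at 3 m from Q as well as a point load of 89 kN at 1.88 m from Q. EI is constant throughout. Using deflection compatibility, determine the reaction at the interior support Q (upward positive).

R_Q = 237 kN

Take M_Q as the redundant. Released structure: two simple spans PQ and QR with a hinge at Q.
Discontinuity in slope at Q on the released structure — sum the simple-span end rotations:
  span PQ: point load 134 at a = 2.56: Pab(L + a)/(6LEI) = 65.86/EI
  span QR: point load 53.5 at a = 3: Pab(L + b)/(6LEI) = 74.9/EI
  span QR: point load 89 at a = 1.88: Pab(L + b)/(6LEI) = 141.3/EI
  relative rotation θ_0 = (65.86 + 216.2)/EI = 282.1/EI
A unit hogging moment at Q produces rotation L₁/(3EI) + L₂/(3EI) = 2.733/EI.
Slope continuity at Q: θ_0 = M_Q·2.733/EI, so M_Q = 282.1/2.733 = 103.2 kN·m (hogging).
Span PQ, ΣM about P with M_Q applied at Q: R_Q^{PQ}·3.2 = 343 + 103.2, so R_Q^{PQ} = 139.4 kN and R_P = 134 − 139.4 = -5.448 kN.
Span QR, ΣM about R: R_Q^{QR}·5 = 384.7 + 103.2, so R_Q^{QR} = 97.57 kN and R_R = 142.5 − 97.57 = 44.93 kN.
R_Q = 139.4 + 97.57 = 237 kN.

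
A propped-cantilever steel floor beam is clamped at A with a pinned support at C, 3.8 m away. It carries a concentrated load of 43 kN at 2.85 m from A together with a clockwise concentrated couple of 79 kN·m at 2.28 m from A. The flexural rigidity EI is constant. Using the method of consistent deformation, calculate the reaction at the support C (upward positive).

Choose R_C as the redundant. The primary structure is the cantilever fixed at A.
Downward deflection at the released point C due to the loads:
  point load 43 at a = 2.85: Pa²(3L − a)/(6EI) = 497.7/EI
  clockwise couple 79 at a = 2.28: M₀a(2L − a)/(2EI) = 479.1/EI
  δ_0 = 976.8/EI
Tip deflection under a unit load at C: L³/(3EI) = 18.29/EI.
Compatibility at C: δ_0 − R_C·δ_{CC} = 0, so R_C = 976.8/18.29 = 53.41 kN.

R_C = 53.41 kN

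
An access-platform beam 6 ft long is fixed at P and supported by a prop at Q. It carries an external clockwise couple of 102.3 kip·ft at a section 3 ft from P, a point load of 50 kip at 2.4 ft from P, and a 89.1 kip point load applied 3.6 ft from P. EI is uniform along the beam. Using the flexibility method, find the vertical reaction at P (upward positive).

Choose R_Q as the redundant. The primary structure is the cantilever fixed at P.
Free-end deflection of the primary structure under the applied loading (downward +):
  clockwise couple 102.3 at a = 3: M₀a(2L − a)/(2EI) = 1381/EI
  point load 50 at a = 2.4: Pa²(3L − a)/(6EI) = 748.8/EI
  point load 89.1 at a = 3.6: Pa²(3L − a)/(6EI) = 2771/EI
  δ_0 = 4901/EI
Flexibility coefficient — unit upward force at Q: δ_{QQ} = L³/(3EI) = 72/EI.
The prop prevents deflection at Q: R_Q = δ_0/δ_{QQ} = 4901/72 = 68.07 kip.
Vertical equilibrium: R_P = ΣP − R_Q = 139.1 − 68.07 = 71.03 kip.

R_P = 71.03 kip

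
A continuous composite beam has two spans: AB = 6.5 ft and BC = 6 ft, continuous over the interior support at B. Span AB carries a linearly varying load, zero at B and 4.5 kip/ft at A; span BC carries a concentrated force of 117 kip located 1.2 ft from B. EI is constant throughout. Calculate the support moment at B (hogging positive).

Take M_B as the redundant. Released structure: two simple spans AB and BC with a hinge at B.
Discontinuity in slope at B on the released structure — sum the simple-span end rotations:
  span AB: triangular load, peak 4.5: 7w₀L³/(360EI) = 24.03/EI
  span BC: point load 117 at a = 1.2: Pab(L + b)/(6LEI) = 202.2/EI
  relative rotation θ_0 = (24.03 + 202.2)/EI = 226.2/EI
A unit hogging moment at B produces rotation L₁/(3EI) + L₂/(3EI) = 4.167/EI.
Compatibility: M_B·(L₁+L₂)/(3EI) = θ_0, giving M_B = 54.29 kip·ft (hogging).

M_B = 54.29 kip·ft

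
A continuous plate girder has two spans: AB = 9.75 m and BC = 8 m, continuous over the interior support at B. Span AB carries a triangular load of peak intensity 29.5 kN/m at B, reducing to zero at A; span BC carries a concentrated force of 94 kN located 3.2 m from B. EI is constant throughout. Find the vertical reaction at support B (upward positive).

R_B = 190.5 kN

Insert a hinge at B; M_B is the redundant, and each span becomes simply supported.
Discontinuity in slope at B on the released structure — sum the simple-span end rotations:
  span AB: triangular load, peak 29.5: w₀L³/(45EI) = 607.6/EI
  span BC: point load 94 at a = 3.2: Pab(L + b)/(6LEI) = 385/EI
  relative rotation θ_0 = (607.6 + 385)/EI = 992.6/EI
A unit hogging moment at B produces rotation L₁/(3EI) + L₂/(3EI) = 5.917/EI.
Compatibility: M_B·(L₁+L₂)/(3EI) = θ_0, giving M_B = 167.8 kN·m (hogging).
Span AB, ΣM about A with M_B applied at B: R_B^{AB}·9.75 = 934.8 + 167.8, so R_B^{AB} = 113.1 kN and R_A = 143.8 − 113.1 = 30.73 kN.
Span BC, ΣM about C: R_B^{BC}·8 = 451.2 + 167.8, so R_B^{BC} = 77.37 kN and R_C = 94 − 77.37 = 16.63 kN.
R_B = 113.1 + 77.37 = 190.5 kN.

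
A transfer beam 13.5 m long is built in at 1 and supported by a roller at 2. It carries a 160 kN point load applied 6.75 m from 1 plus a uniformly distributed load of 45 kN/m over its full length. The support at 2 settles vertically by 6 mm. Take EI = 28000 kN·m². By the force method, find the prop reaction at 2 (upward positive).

Release the roller at 2. Primary structure: cantilever fixed at 1.
Deflection at 2 on the released cantilever, summing each load's contribution:
  point load 160 at a = 6.75: Pa²(3L − a)/(6EI) = 41006/EI
  UDL 45: wL⁴/(8EI) = 186835/EI
  δ_0 = 227841/EI
Flexibility coefficient — unit upward force at 2: δ_{22} = L³/(3EI) = 820.1/EI.
With EI = 28000 kN·m²: δ_0 = 8.1372 m and δ_{22} = 0.02929 m/kN.
Compatibility — the beam at 2 must follow the support down by 0.006 m: δ_0 − R_2·δ_{22} = 0.006, so R_2 = (8.1372 − 0.006)/0.02929 = 277.6 kN.

R_2 = 277.6 kN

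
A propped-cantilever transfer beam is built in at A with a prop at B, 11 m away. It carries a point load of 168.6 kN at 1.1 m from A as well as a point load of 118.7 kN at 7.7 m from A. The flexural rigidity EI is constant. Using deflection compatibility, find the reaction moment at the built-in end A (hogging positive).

Remove the prop at B; the released (primary) structure is a cantilever built in at A.
Deflection at B on the released cantilever, summing each load's contribution:
  point load 168.6 at a = 1.1: Pa²(3L − a)/(6EI) = 1085/EI
  point load 118.7 at a = 7.7: Pa²(3L − a)/(6EI) = 29676/EI
  δ_0 = 30760/EI
Flexibility coefficient — unit upward force at B: δ_{BB} = L³/(3EI) = 443.7/EI.
Compatibility at B: δ_0 − R_B·δ_{BB} = 0, so R_B = 30760/443.7 = 69.33 kN.
Moment equilibrium about A: M_A = Σ(load moments about A) − R_B·L = 1099 − 69.33×11 = 336.8 kN·m.

M_A = 336.8 kN·m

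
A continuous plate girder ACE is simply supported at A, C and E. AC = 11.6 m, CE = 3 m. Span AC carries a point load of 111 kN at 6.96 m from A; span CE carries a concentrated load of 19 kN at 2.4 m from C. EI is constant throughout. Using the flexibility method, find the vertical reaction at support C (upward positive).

Release continuity at C by inserting a hinge; the redundant is the internal moment M_C. The primary structure is two simply-supported spans AC and CE.
Rotations at C on the released spans (each span's end-slope, ×1/EI):
  span AC: point load 111 at a = 6.96: Pab(L + a)/(6LEI) = 955.9/EI
  span CE: point load 19 at a = 2.4: Pab(L + b)/(6LEI) = 5.472/EI
  relative rotation θ_0 = (955.9 + 5.472)/EI = 961.4/EI
A unit hogging moment at C produces rotation L₁/(3EI) + L₂/(3EI) = 4.867/EI.
Compatibility: M_C·(L₁+L₂)/(3EI) = θ_0, giving M_C = 197.5 kN·m (hogging).
Span AC, ΣM about A with M_C applied at C: R_C^{AC}·11.6 = 772.6 + 197.5, so R_C^{AC} = 83.63 kN and R_A = 111 − 83.63 = 27.37 kN.
Span CE, ΣM about E: R_C^{CE}·3 = 11.4 + 197.5, so R_C^{CE} = 69.65 kN and R_E = 19 − 69.65 = -50.65 kN.
R_C = 83.63 + 69.65 = 153.3 kN.

R_C = 153.3 kN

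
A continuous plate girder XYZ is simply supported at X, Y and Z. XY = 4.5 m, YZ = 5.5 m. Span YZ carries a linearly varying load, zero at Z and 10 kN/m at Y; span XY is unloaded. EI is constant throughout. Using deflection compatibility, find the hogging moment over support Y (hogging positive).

M_Y = 11.09 kN·m

Insert a hinge at Y; M_Y is the redundant, and each span becomes simply supported.
End slopes at the hinge Y, treating each span as simply supported:
  span YZ: triangular load, peak 10: w₀L³/(45EI) = 36.97/EI
  relative rotation θ_0 = (0 + 36.97)/EI = 36.97/EI
A unit hogging moment at Y produces rotation L₁/(3EI) + L₂/(3EI) = 3.333/EI.
Compatibility: M_Y·(L₁+L₂)/(3EI) = θ_0, giving M_Y = 11.09 kN·m (hogging).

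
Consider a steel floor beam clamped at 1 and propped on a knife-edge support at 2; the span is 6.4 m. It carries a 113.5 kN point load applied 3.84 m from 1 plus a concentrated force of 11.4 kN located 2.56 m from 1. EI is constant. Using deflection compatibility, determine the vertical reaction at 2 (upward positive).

R_2 = 51.4 kN

Choose R_2 as the redundant. The primary structure is the cantilever fixed at 1.
Downward deflection at the released point 2 due to the loads:
  point load 113.5 at a = 3.84: Pa²(3L − a)/(6EI) = 4284/EI
  point load 11.4 at a = 2.56: Pa²(3L − a)/(6EI) = 207.2/EI
  δ_0 = 4492/EI
Flexibility coefficient — unit upward force at 2: δ_{22} = L³/(3EI) = 87.38/EI.
The prop prevents deflection at 2: R_2 = δ_0/δ_{22} = 4492/87.38 = 51.4 kN.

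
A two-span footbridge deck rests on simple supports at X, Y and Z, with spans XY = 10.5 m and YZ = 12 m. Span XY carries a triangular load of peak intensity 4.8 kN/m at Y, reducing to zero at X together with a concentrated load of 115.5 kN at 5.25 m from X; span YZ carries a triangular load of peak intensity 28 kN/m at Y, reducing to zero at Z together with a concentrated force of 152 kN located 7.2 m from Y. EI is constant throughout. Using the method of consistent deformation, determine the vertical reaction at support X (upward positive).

Insert a hinge at Y; M_Y is the redundant, and each span becomes simply supported.
Discontinuity in slope at Y on the released structure — sum the simple-span end rotations:
  span XY: triangular load, peak 4.8: w₀L³/(45EI) = 123.5/EI
  span XY: point load 115.5 at a = 5.25: Pab(L + a)/(6LEI) = 795.9/EI
  span YZ: triangular load, peak 28: w₀L³/(45EI) = 1075/EI
  span YZ: point load 152 at a = 7.2: Pab(L + b)/(6LEI) = 1226/EI
  relative rotation θ_0 = (919.3 + 2301)/EI = 3220/EI
A unit hogging moment at Y produces rotation L₁/(3EI) + L₂/(3EI) = 7.5/EI.
Slope continuity at Y: θ_0 = M_Y·7.5/EI, so M_Y = 3220/7.5 = 429.4 kN·m (hogging).
Span XY, ΣM about X with M_Y applied at Y: R_Y^{XY}·10.5 = 782.8 + 429.4, so R_Y^{XY} = 115.4 kN and R_X = 140.7 − 115.4 = 25.26 kN.

R_X = 25.26 kN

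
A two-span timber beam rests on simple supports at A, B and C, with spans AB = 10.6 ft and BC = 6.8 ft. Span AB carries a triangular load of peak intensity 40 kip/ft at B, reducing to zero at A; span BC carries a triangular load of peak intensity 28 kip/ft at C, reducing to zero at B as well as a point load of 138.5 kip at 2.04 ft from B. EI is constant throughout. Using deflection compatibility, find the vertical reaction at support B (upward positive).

Take M_B as the redundant. Released structure: two simple spans AB and BC with a hinge at B.
Discontinuity in slope at B on the released structure — sum the simple-span end rotations:
  span AB: triangular load, peak 40: w₀L³/(45EI) = 1059/EI
  span BC: triangular load, peak 28: 7w₀L³/(360EI) = 171.2/EI
  span BC: point load 138.5 at a = 2.04: Pab(L + b)/(6LEI) = 381.1/EI
  relative rotation θ_0 = (1059 + 552.2)/EI = 1611/EI
A unit hogging moment at B produces rotation L₁/(3EI) + L₂/(3EI) = 5.8/EI.
Slope continuity at B: θ_0 = M_B·5.8/EI, so M_B = 1611/5.8 = 277.7 kip·ft (hogging).
Span AB, ΣM about A with M_B applied at B: R_B^{AB}·10.6 = 1498 + 277.7, so R_B^{AB} = 167.5 kip and R_A = 212 − 167.5 = 44.46 kip.
Span BC, ΣM about C: R_B^{BC}·6.8 = 875 + 277.7, so R_B^{BC} = 169.5 kip and R_C = 233.7 − 169.5 = 64.17 kip.
R_B = 167.5 + 169.5 = 337.1 kip.

R_B = 337.1 kip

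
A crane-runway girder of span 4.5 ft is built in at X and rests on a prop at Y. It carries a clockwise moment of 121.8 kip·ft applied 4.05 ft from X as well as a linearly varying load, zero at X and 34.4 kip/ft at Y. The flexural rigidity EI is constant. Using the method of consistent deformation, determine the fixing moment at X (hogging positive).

M_X = -18.44 kip·ft

Choose R_Y as the redundant. The primary structure is the cantilever fixed at X.
Primary-structure tip deflection at Y by superposition:
  clockwise couple 121.8 at a = 4.05: M₀a(2L − a)/(2EI) = 1221/EI
  triangular load, peak 34.4 at the free end: 11w₀L⁴/(120EI) = 1293/EI
  δ_0 = 2514/EI
Tip deflection under a unit load at Y: L³/(3EI) = 30.38/EI.
The prop prevents deflection at Y: R_Y = δ_0/δ_{YY} = 2514/30.38 = 82.76 kip.
Moment equilibrium about X: M_X = Σ(load moments about X) − R_Y·L = 354 − 82.76×4.5 = -18.44 kip·ft.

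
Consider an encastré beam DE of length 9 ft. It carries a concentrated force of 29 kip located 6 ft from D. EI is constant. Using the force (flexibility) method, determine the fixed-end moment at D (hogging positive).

Release both end moments; the primary structure is a simply-supported span DE with redundants M_D and M_E.
End rotations of the released simple span under the applied load (×1/EI):
  at D: point load 29 at a = 6: Pab(L + b)/(6LEI) = 116/EI
  at E: point load 29 at a = 6: Pab(L + a)/(6LEI) = 145/EI
  θ_D0 = 116/EI,  θ_E0 = 145/EI
Flexibility coefficients: a unit moment at one end gives L/(3EI) there and L/(6EI) at the far end, so f₁₁ = f₂₂ = 3/EI and f₁₂ = f₂₁ = 1.5/EI.
Compatibility — zero rotation at each built-in end:
  3 M_D + 1.5 M_E = 116
  1.5 M_D + 3 M_E = 145
Solving the pair gives M_D = 19.33 kip·ft and M_E = 38.67 kip·ft (hogging).

M_D = 19.33 kip·ft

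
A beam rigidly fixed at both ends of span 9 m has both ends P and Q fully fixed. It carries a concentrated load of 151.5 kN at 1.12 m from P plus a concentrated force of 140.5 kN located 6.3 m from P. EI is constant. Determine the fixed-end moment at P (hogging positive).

M_P = 209.7 kN·m

Release both end moments; the primary structure is a simply-supported span PQ with redundants M_P and M_Q.
On the primary (simply-supported) span, the end slopes from the loading are:
  at P: point load 151.5 at a = 1.12: Pab(L + b)/(6LEI) = 418/EI
  at Q: point load 151.5 at a = 1.12: Pab(L + a)/(6LEI) = 250.6/EI
  at P: point load 140.5 at a = 6.3: Pab(L + b)/(6LEI) = 517.8/EI
  at Q: point load 140.5 at a = 6.3: Pab(L + a)/(6LEI) = 677.1/EI
  θ_P0 = 935.8/EI,  θ_Q0 = 927.7/EI
Flexibility coefficients: a unit moment at one end gives L/(3EI) there and L/(6EI) at the far end, so f₁₁ = f₂₂ = 3/EI and f₁₂ = f₂₁ = 1.5/EI.
Compatibility — zero rotation at each built-in end:
  3 M_P + 1.5 M_Q = 935.8
  1.5 M_P + 3 M_Q = 927.7
Solving the pair gives M_P = 209.7 kN·m and M_Q = 204.4 kN·m (hogging).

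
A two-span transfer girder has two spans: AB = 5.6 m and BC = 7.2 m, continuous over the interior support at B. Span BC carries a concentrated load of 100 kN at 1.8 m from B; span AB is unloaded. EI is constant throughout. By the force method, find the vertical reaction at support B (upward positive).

Take M_B as the redundant. Released structure: two simple spans AB and BC with a hinge at B.
End slopes at the hinge B, treating each span as simply supported:
  span BC: point load 100 at a = 1.8: Pab(L + b)/(6LEI) = 283.5/EI
  relative rotation θ_0 = (0 + 283.5)/EI = 283.5/EI
A unit hogging moment at B produces rotation L₁/(3EI) + L₂/(3EI) = 4.267/EI.
Compatibility: M_B·(L₁+L₂)/(3EI) = θ_0, giving M_B = 66.45 kN·m (hogging).
Span AB, ΣM about A with M_B applied at B: R_B^{AB}·5.6 = 0 + 66.45, so R_B^{AB} = 11.87 kN and R_A = 0 − 11.87 = -11.87 kN.
Span BC, ΣM about C: R_B^{BC}·7.2 = 540 + 66.45, so R_B^{BC} = 84.23 kN and R_C = 100 − 84.23 = 15.77 kN.
R_B = 11.87 + 84.23 = 96.09 kN.

R_B = 96.09 kN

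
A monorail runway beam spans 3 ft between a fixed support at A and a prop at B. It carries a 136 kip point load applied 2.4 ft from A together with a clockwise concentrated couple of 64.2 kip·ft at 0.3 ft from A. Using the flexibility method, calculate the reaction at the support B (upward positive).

R_B = 101.8 kip

Take the reaction at B as the redundant and release it; the primary structure is a cantilever fixed at A.
Deflection at B on the released cantilever, summing each load's contribution:
  point load 136 at a = 2.4: Pa²(3L − a)/(6EI) = 861.7/EI
  clockwise couple 64.2 at a = 0.3: M₀a(2L − a)/(2EI) = 54.89/EI
  δ_0 = 916.6/EI
Flexibility coefficient — unit upward force at B: δ_{BB} = L³/(3EI) = 9/EI.
Compatibility at B: δ_0 − R_B·δ_{BB} = 0, so R_B = 916.6/9 = 101.8 kip.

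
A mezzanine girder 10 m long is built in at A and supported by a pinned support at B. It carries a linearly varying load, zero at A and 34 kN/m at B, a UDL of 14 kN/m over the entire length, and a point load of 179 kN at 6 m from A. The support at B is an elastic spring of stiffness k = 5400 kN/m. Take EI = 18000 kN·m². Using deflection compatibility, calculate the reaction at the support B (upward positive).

R_B = 221.1 kN

Take the reaction at B as the redundant and release it; the primary structure is a cantilever fixed at A.
Free-end deflection of the primary structure under the applied loading (downward +):
  triangular load, peak 34 at the free end: 11w₀L⁴/(120EI) = 31167/EI
  UDL 14: wL⁴/(8EI) = 17500/EI
  point load 179 at a = 6: Pa²(3L − a)/(6EI) = 25776/EI
  δ_0 = 74443/EI
Tip deflection under a unit load at B: L³/(3EI) = 333.3/EI.
With EI = 18000 kN·m²: δ_0 = 4.1357 m and δ_{BB} = 0.018519 m/kN.
Compatibility — the spring shortens by R_B/k under the reaction it provides: δ_0 − R_B·δ_{BB} = R_B/k. With 1/k = 0.000185 m/kN, R_B = δ_0 / (δ_{BB} + 1/k) = 4.1357 / (0.018519 + 0.000185) = 221.1 kN.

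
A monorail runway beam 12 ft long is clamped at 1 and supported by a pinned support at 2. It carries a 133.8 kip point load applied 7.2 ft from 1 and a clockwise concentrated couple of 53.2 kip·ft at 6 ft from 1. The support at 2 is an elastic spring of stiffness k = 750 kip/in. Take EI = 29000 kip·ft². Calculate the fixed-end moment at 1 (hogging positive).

Release the roller at 2. Primary structure: cantilever fixed at 1.
Free-end deflection of the primary structure under the applied loading (downward +):
  point load 133.8 at a = 7.2: Pa²(3L − a)/(6EI) = 33294/EI
  clockwise couple 53.2 at a = 6: M₀a(2L − a)/(2EI) = 2873/EI
  δ_0 = 36167/EI
Flexibility coefficient — unit upward force at 2: δ_{22} = L³/(3EI) = 576/EI.
With EI = 29000 kip·ft²: δ_0 = 1.2471 ft and δ_{22} = 0.019862 ft/kip.
Compatibility — the spring shortens by R_2/k under the reaction it provides: δ_0 − R_2·δ_{22} = R_2/k. With 1/k = 1/(750×12) ft/kip = 0.000111 ft/kip, R_2 = δ_0 / (δ_{22} + 1/k) = 1.2471 / (0.019862 + 0.000111) = 62.44 kip.
Moment equilibrium about 1: M_1 = Σ(load moments about 1) − R_2·L = 1017 − 62.44×12 = 267.3 kip·ft.

M_1 = 267.3 kip·ft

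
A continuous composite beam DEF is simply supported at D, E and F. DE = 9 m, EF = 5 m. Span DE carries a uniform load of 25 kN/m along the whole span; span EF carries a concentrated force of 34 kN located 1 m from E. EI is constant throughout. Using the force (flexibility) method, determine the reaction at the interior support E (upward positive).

R_E = 193 kN

Insert a hinge at E; M_E is the redundant, and each span becomes simply supported.
Discontinuity in slope at E on the released structure — sum the simple-span end rotations:
  span DE: UDL 25: wL³/(24EI) = 759.4/EI
  span EF: point load 34 at a = 1: Pab(L + b)/(6LEI) = 40.8/EI
  relative rotation θ_0 = (759.4 + 40.8)/EI = 800.2/EI
A unit hogging moment at E produces rotation L₁/(3EI) + L₂/(3EI) = 4.667/EI.
Compatibility: M_E·(L₁+L₂)/(3EI) = θ_0, giving M_E = 171.5 kN·m (hogging).
Span DE, ΣM about D with M_E applied at E: R_E^{DE}·9 = 1012 + 171.5, so R_E^{DE} = 131.6 kN and R_D = 225 − 131.6 = 93.45 kN.
Span EF, ΣM about F: R_E^{EF}·5 = 136 + 171.5, so R_E^{EF} = 61.49 kN and R_F = 34 − 61.49 = -27.49 kN.
R_E = 131.6 + 61.49 = 193 kN.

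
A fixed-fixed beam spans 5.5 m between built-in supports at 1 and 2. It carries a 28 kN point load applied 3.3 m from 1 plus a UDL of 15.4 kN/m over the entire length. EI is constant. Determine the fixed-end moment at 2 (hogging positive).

M_2 = 61 kN·m

Release both end moments; the primary structure is a simply-supported span 12 with redundants M_1 and M_2.
On the primary (simply-supported) span, the end slopes from the loading are:
  at 1: point load 28 at a = 3.3: Pab(L + b)/(6LEI) = 47.43/EI
  at 2: point load 28 at a = 3.3: Pab(L + a)/(6LEI) = 54.21/EI
  at 1: UDL 15.4: wL³/(24EI) = 106.8/EI
  at 2: UDL 15.4: wL³/(24EI) = 106.8/EI
  θ_10 = 154.2/EI,  θ_20 = 161/EI
Flexibility coefficients: a unit moment at one end gives L/(3EI) there and L/(6EI) at the far end, so f₁₁ = f₂₂ = 1.833/EI and f₁₂ = f₂₁ = 0.9167/EI.
Compatibility — zero rotation at each built-in end:
  1.833 M_1 + 0.9167 M_2 = 154.2
  0.9167 M_1 + 1.833 M_2 = 161
Solving the pair gives M_1 = 53.6 kN·m and M_2 = 61 kN·m (hogging).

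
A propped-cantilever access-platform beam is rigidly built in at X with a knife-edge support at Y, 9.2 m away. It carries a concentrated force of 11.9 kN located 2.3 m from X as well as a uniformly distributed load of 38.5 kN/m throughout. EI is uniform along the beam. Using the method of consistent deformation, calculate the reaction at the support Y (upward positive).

Choose R_Y as the redundant. The primary structure is the cantilever fixed at X.
Downward deflection at the released point Y due to the loads:
  point load 11.9 at a = 2.3: Pa²(3L − a)/(6EI) = 265.4/EI
  UDL 38.5: wL⁴/(8EI) = 34476/EI
  δ_0 = 34742/EI
Tip deflection under a unit load at Y: L³/(3EI) = 259.6/EI.
The prop prevents deflection at Y: R_Y = δ_0/δ_{YY} = 34742/259.6 = 133.8 kN.

R_Y = 133.8 kN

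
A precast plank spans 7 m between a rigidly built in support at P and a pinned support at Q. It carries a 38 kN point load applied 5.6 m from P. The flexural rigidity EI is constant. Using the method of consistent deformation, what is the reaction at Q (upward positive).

Release the roller at Q. Primary structure: cantilever fixed at P.
Deflection at Q on the released cantilever, summing each load's contribution:
  point load 38 at a = 5.6: Pa²(3L − a)/(6EI) = 3059/EI
Flexibility coefficient — unit upward force at Q: δ_{QQ} = L³/(3EI) = 114.3/EI.
Compatibility at Q: δ_0 − R_Q·δ_{QQ} = 0, so R_Q = 3059/114.3 = 26.75 kN.

R_Q = 26.75 kN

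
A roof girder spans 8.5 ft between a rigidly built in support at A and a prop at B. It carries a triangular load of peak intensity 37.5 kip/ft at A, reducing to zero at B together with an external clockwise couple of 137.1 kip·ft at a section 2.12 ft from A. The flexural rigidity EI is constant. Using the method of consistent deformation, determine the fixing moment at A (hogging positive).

M_A = 227.9 kip·ft

Remove the prop at B; the released (primary) structure is a cantilever built in at A.
Primary-structure tip deflection at B by superposition:
  triangular load, peak 37.5 at the fixed end: w₀L⁴/(30EI) = 6525/EI
  clockwise couple 137.1 at a = 2.12: M₀a(2L − a)/(2EI) = 2162/EI
  δ_0 = 8688/EI
Flexibility coefficient — unit upward force at B: δ_{BB} = L³/(3EI) = 204.7/EI.
The prop prevents deflection at B: R_B = δ_0/δ_{BB} = 8688/204.7 = 42.44 kip.
Moment equilibrium about A: M_A = Σ(load moments about A) − R_B·L = 588.7 − 42.44×8.5 = 227.9 kip·ft.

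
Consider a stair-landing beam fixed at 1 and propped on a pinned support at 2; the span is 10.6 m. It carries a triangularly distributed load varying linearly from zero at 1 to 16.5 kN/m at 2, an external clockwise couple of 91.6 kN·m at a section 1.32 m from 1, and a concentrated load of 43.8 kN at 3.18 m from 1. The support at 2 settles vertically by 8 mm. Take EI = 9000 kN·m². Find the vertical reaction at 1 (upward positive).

R_1 = 74.98 kN

Remove the prop at 2; the released (primary) structure is a cantilever built in at 1.
Primary-structure tip deflection at 2 by superposition:
  triangular load, peak 16.5 at the free end: 11w₀L⁴/(120EI) = 19095/EI
  clockwise couple 91.6 at a = 1.32: M₀a(2L − a)/(2EI) = 1202/EI
  point load 43.8 at a = 3.18: Pa²(3L − a)/(6EI) = 2113/EI
  δ_0 = 22410/EI
Flexibility coefficient — unit upward force at 2: δ_{22} = L³/(3EI) = 397/EI.
With EI = 9000 kN·m²: δ_0 = 2.49 m and δ_{22} = 0.044112 m/kN.
Compatibility — the beam at 2 must follow the support down by 0.008 m: δ_0 − R_2·δ_{22} = 0.008, so R_2 = (2.49 − 0.008)/0.044112 = 56.27 kN.
Vertical equilibrium: R_1 = ΣP − R_2 = 131.2 − 56.27 = 74.98 kN.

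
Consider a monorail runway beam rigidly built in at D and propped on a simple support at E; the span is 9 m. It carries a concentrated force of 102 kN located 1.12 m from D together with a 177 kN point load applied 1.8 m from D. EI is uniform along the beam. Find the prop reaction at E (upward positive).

Remove the prop at E; the released (primary) structure is a cantilever built in at D.
Downward deflection at the released point E due to the loads:
  point load 102 at a = 1.12: Pa²(3L − a)/(6EI) = 551.9/EI
  point load 177 at a = 1.8: Pa²(3L − a)/(6EI) = 2409/EI
  δ_0 = 2961/EI
Tip deflection under a unit load at E: L³/(3EI) = 243/EI.
Compatibility at E: δ_0 − R_E·δ_{EE} = 0, so R_E = 2961/243 = 12.18 kN.

R_E = 12.18 kN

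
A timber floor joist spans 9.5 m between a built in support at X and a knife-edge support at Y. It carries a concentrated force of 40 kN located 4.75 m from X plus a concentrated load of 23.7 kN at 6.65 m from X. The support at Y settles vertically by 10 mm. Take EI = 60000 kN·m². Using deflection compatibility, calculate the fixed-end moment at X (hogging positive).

M_X = 121.9 kN·m

Remove the prop at Y; the released (primary) structure is a cantilever built in at X.
Primary-structure tip deflection at Y by superposition:
  point load 40 at a = 4.75: Pa²(3L − a)/(6EI) = 3572/EI
  point load 23.7 at a = 6.65: Pa²(3L − a)/(6EI) = 3817/EI
  δ_0 = 7389/EI
Tip deflection under a unit load at Y: L³/(3EI) = 285.8/EI.
With EI = 60000 kN·m²: δ_0 = 0.12315 m and δ_{YY} = 0.004763 m/kN.
Compatibility — the beam at Y must follow the support down by 0.01 m: δ_0 − R_Y·δ_{YY} = 0.01, so R_Y = (0.12315 − 0.01)/0.004763 = 23.76 kN.
Moment equilibrium about X: M_X = Σ(load moments about X) − R_Y·L = 347.6 − 23.76×9.5 = 121.9 kN·m.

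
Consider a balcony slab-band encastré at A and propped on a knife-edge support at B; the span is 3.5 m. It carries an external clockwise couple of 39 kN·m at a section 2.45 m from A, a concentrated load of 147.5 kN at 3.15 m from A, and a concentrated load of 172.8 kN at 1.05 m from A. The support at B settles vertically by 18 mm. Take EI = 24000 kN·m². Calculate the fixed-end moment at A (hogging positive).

Choose R_B as the redundant. The primary structure is the cantilever fixed at A.
Primary-structure tip deflection at B by superposition:
  clockwise couple 39 at a = 2.45: M₀a(2L − a)/(2EI) = 217.4/EI
  point load 147.5 at a = 3.15: Pa²(3L − a)/(6EI) = 1793/EI
  point load 172.8 at a = 1.05: Pa²(3L − a)/(6EI) = 300.1/EI
  δ_0 = 2310/EI
Flexibility coefficient — unit upward force at B: δ_{BB} = L³/(3EI) = 14.29/EI.
With EI = 24000 kN·m²: δ_0 = 0.096263 m and δ_{BB} = 0.000595 m/kN.
Compatibility — the beam at B must follow the support down by 0.018 m: δ_0 − R_B·δ_{BB} = 0.018, so R_B = (0.096263 − 0.018)/0.000595 = 131.4 kN.
Moment equilibrium about A: M_A = Σ(load moments about A) − R_B·L = 685.1 − 131.4×3.5 = 225.1 kN·m.

M_A = 225.1 kN·m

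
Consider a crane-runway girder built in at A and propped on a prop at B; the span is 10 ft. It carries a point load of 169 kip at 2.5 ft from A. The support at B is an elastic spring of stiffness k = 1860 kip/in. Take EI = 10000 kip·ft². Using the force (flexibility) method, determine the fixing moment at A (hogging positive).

Release the roller at B. Primary structure: cantilever fixed at A.
Primary-structure tip deflection at B by superposition:
  point load 169 at a = 2.5: Pa²(3L − a)/(6EI) = 4841/EI
Flexibility coefficient — unit upward force at B: δ_{BB} = L³/(3EI) = 333.3/EI.
With EI = 10000 kip·ft²: δ_0 = 0.48411 ft and δ_{BB} = 0.033333 ft/kip.
Compatibility — the spring shortens by R_B/k under the reaction it provides: δ_0 − R_B·δ_{BB} = R_B/k. With 1/k = 1/(1860×12) ft/kip = 0.000045 ft/kip, R_B = δ_0 / (δ_{BB} + 1/k) = 0.48411 / (0.033333 + 0.000045) = 14.5 kip.
Moment equilibrium about A: M_A = Σ(load moments about A) − R_B·L = 422.5 − 14.5×10 = 277.5 kip·ft.

M_A = 277.5 kip·ft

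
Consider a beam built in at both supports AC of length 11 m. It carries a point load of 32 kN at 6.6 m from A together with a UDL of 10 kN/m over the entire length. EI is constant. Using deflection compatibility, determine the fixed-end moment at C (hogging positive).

M_C = 151.5 kN·m

Take the two fixed-end moments M_A, M_C as redundants; the released structure is the simple span AC.
Simple-span end rotations at A and C under the given loads:
  at A: point load 32 at a = 6.6: Pab(L + b)/(6LEI) = 216.8/EI
  at C: point load 32 at a = 6.6: Pab(L + a)/(6LEI) = 247.8/EI
  at A: UDL 10: wL³/(24EI) = 554.6/EI
  at C: UDL 10: wL³/(24EI) = 554.6/EI
  θ_A0 = 771.4/EI,  θ_C0 = 802.4/EI
Flexibility coefficients: a unit moment at one end gives L/(3EI) there and L/(6EI) at the far end, so f₁₁ = f₂₂ = 3.667/EI and f₁₂ = f₂₁ = 1.833/EI.
Compatibility — zero rotation at each built-in end:
  3.667 M_A + 1.833 M_C = 771.4
  1.833 M_A + 3.667 M_C = 802.4
Solving the pair gives M_A = 134.6 kN·m and M_C = 151.5 kN·m (hogging).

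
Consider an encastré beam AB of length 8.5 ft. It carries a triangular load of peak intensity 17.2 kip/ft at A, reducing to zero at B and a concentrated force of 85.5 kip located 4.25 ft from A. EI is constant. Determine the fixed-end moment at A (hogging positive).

Release both end moments; the primary structure is a simply-supported span AB with redundants M_A and M_B.
On the primary (simply-supported) span, the end slopes from the loading are:
  at A: triangular load, peak 17.2: w₀L³/(45EI) = 234.7/EI
  at B: triangular load, peak 17.2: 7w₀L³/(360EI) = 205.4/EI
  at A: point load 85.5 at a = 4.25: Pab(L + b)/(6LEI) = 386.1/EI
  at B: point load 85.5 at a = 4.25: Pab(L + a)/(6LEI) = 386.1/EI
  θ_A0 = 620.8/EI,  θ_B0 = 591.5/EI
Flexibility coefficients: a unit moment at one end gives L/(3EI) there and L/(6EI) at the far end, so f₁₁ = f₂₂ = 2.833/EI and f₁₂ = f₂₁ = 1.417/EI.
Compatibility — zero rotation at each built-in end:
  2.833 M_A + 1.417 M_B = 620.8
  1.417 M_A + 2.833 M_B = 591.5
Solving the pair gives M_A = 153 kip·ft and M_B = 132.3 kip·ft (hogging).

M_A = 153 kip·ft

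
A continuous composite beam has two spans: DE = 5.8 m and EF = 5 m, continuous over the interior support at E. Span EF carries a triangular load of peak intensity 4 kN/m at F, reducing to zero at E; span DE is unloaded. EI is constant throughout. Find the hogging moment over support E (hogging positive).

M_E = 2.701 kN·m

Insert a hinge at E; M_E is the redundant, and each span becomes simply supported.
End slopes at the hinge E, treating each span as simply supported:
  span EF: triangular load, peak 4: 7w₀L³/(360EI) = 9.722/EI
  relative rotation θ_0 = (0 + 9.722)/EI = 9.722/EI
A unit hogging moment at E produces rotation L₁/(3EI) + L₂/(3EI) = 3.6/EI.
Compatibility: M_E·(L₁+L₂)/(3EI) = θ_0, giving M_E = 2.701 kN·m (hogging).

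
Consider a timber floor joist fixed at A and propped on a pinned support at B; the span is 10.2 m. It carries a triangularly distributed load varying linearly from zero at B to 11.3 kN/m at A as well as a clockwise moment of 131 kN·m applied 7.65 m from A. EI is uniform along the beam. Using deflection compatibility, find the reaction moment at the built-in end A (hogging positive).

M_A = 25.16 kN·m

Remove the prop at B; the released (primary) structure is a cantilever built in at A.
Primary-structure tip deflection at B by superposition:
  triangular load, peak 11.3 at the fixed end: w₀L⁴/(30EI) = 4077/EI
  clockwise couple 131 at a = 7.65: M₀a(2L − a)/(2EI) = 6389/EI
  δ_0 = 10466/EI
Tip deflection under a unit load at B: L³/(3EI) = 353.7/EI.
The prop prevents deflection at B: R_B = δ_0/δ_{BB} = 10466/353.7 = 29.59 kN.
Moment equilibrium about A: M_A = Σ(load moments about A) − R_B·L = 326.9 − 29.59×10.2 = 25.16 kN·m.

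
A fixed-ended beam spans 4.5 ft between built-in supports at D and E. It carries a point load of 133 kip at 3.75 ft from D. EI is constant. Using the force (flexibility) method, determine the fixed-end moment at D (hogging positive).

M_D = 13.85 kip·ft

Release both end moments; the primary structure is a simply-supported span DE with redundants M_D and M_E.
End rotations of the released simple span under the applied load (×1/EI):
  at D: point load 133 at a = 3.75: Pab(L + b)/(6LEI) = 72.73/EI
  at E: point load 133 at a = 3.75: Pab(L + a)/(6LEI) = 114.3/EI
  θ_D0 = 72.73/EI,  θ_E0 = 114.3/EI
Flexibility coefficients: a unit moment at one end gives L/(3EI) there and L/(6EI) at the far end, so f₁₁ = f₂₂ = 1.5/EI and f₁₂ = f₂₁ = 0.75/EI.
Compatibility — zero rotation at each built-in end:
  1.5 M_D + 0.75 M_E = 72.73
  0.75 M_D + 1.5 M_E = 114.3
Solving the pair gives M_D = 13.85 kip·ft and M_E = 69.27 kip·ft (hogging).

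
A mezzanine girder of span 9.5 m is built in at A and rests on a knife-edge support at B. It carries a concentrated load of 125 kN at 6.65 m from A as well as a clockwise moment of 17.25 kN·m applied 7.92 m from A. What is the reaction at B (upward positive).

Choose R_B as the redundant. The primary structure is the cantilever fixed at A.
Downward deflection at the released point B due to the loads:
  point load 125 at a = 6.65: Pa²(3L − a)/(6EI) = 20130/EI
  clockwise couple 17.25 at a = 7.92: M₀a(2L − a)/(2EI) = 756.9/EI
  δ_0 = 20887/EI
Tip deflection under a unit load at B: L³/(3EI) = 285.8/EI.
The prop prevents deflection at B: R_B = δ_0/δ_{BB} = 20887/285.8 = 73.09 kN.

R_B = 73.09 kN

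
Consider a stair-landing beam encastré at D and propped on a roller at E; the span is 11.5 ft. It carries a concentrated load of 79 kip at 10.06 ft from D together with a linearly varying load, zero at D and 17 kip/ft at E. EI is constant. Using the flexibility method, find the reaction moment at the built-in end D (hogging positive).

M_D = 187.1 kip·ft

Release the roller at E. Primary structure: cantilever fixed at D.
Downward deflection at the released point E due to the loads:
  point load 79 at a = 10.06: Pa²(3L − a)/(6EI) = 32567/EI
  triangular load, peak 17 at the free end: 11w₀L⁴/(120EI) = 27255/EI
  δ_0 = 59822/EI
Flexibility coefficient — unit upward force at E: δ_{EE} = L³/(3EI) = 507/EI.
The prop prevents deflection at E: R_E = δ_0/δ_{EE} = 59822/507 = 118 kip.
Moment equilibrium about D: M_D = Σ(load moments about D) − R_E·L = 1544 − 118×11.5 = 187.1 kip·ft.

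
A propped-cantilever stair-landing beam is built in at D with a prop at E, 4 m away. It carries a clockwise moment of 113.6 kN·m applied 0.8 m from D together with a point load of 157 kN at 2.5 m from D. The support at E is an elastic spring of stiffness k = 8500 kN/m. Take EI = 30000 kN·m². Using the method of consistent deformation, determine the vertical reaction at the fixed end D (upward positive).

R_D = 81.35 kN

Remove the prop at E; the released (primary) structure is a cantilever built in at D.
Free-end deflection of the primary structure under the applied loading (downward +):
  clockwise couple 113.6 at a = 0.8: M₀a(2L − a)/(2EI) = 327.2/EI
  point load 157 at a = 2.5: Pa²(3L − a)/(6EI) = 1554/EI
  δ_0 = 1881/EI
Tip deflection under a unit load at E: L³/(3EI) = 21.33/EI.
With EI = 30000 kN·m²: δ_0 = 0.062694 m and δ_{EE} = 0.000711 m/kN.
Compatibility — the spring shortens by R_E/k under the reaction it provides: δ_0 − R_E·δ_{EE} = R_E/k. With 1/k = 0.000118 m/kN, R_E = δ_0 / (δ_{EE} + 1/k) = 0.062694 / (0.000711 + 0.000118) = 75.65 kN.
Vertical equilibrium: R_D = ΣP − R_E = 157 − 75.65 = 81.35 kN.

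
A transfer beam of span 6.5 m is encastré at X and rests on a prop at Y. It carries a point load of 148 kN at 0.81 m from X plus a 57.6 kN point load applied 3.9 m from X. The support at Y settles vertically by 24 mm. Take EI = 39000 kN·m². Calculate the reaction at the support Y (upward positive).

R_Y = 17.96 kN

Release the roller at Y. Primary structure: cantilever fixed at X.
Free-end deflection of the primary structure under the applied loading (downward +):
  point load 148 at a = 0.81: Pa²(3L − a)/(6EI) = 302.5/EI
  point load 57.6 at a = 3.9: Pa²(3L − a)/(6EI) = 2278/EI
  δ_0 = 2580/EI
Flexibility coefficient — unit upward force at Y: δ_{YY} = L³/(3EI) = 91.54/EI.
With EI = 39000 kN·m²: δ_0 = 0.066162 m and δ_{YY} = 0.002347 m/kN.
Compatibility — the beam at Y must follow the support down by 0.024 m: δ_0 − R_Y·δ_{YY} = 0.024, so R_Y = (0.066162 − 0.024)/0.002347 = 17.96 kN.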